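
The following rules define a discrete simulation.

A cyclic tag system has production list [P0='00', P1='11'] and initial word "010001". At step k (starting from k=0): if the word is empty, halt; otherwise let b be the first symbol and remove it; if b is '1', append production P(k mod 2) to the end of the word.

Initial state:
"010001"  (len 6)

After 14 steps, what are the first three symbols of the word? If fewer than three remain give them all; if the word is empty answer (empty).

step 0: "010001"  (len 6)
step 1: "10001"  (len 5)
step 2: "000111"  (len 6)
step 3: "00111"  (len 5)
step 4: "0111"  (len 4)
step 5: "111"  (len 3)
step 6: "1111"  (len 4)
step 7: "11100"  (len 5)
step 8: "110011"  (len 6)
step 9: "1001100"  (len 7)
step 10: "00110011"  (len 8)
step 11: "0110011"  (len 7)
step 12: "110011"  (len 6)
step 13: "1001100"  (len 7)
step 14: "00110011"  (len 8)

001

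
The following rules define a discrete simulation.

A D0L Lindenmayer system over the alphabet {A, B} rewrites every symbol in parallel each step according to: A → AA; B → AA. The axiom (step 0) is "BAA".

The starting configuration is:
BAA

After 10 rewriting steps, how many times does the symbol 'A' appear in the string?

gen 0: BAA
gen 1: AAAAAA
gen 2: AAAAAAAAAAAA
gen 3: AAAAAAAAAAAAAAAAAAAAAAAA
gen 4: AAAAAAAAAAAAAAAAAAAAAAAAAAAAAAAAAAAAAAAAAAAAAAAA
gen 5: AAAAAAAAAAAAAAAAAAAAAAAAAAAAAAAAAAAAAAAAAAAAAAAAAAAAAAAAAAAAAAAAAAAAAAAAAAAAAAAAAAAAAAAAAAAAAAAA
gen 6: AAAAAAAAAAAAAAAAAAAAAAAAAAAAAAAAAAAAAAAAAAAAAAAAAAAAAAAAAA…AAAAAAAAAAAAAAAAAAAAAAAAAAAAAAAAAAAAAAAAAAAAAAAAAAAAAAAAAA  (len 192)
gen 7: AAAAAAAAAAAAAAAAAAAAAAAAAAAAAAAAAAAAAAAAAAAAAAAAAAAAAAAAAA…AAAAAAAAAAAAAAAAAAAAAAAAAAAAAAAAAAAAAAAAAAAAAAAAAAAAAAAAAA  (len 384)
gen 8: AAAAAAAAAAAAAAAAAAAAAAAAAAAAAAAAAAAAAAAAAAAAAAAAAAAAAAAAAA…AAAAAAAAAAAAAAAAAAAAAAAAAAAAAAAAAAAAAAAAAAAAAAAAAAAAAAAAAA  (len 768)
gen 9: AAAAAAAAAAAAAAAAAAAAAAAAAAAAAAAAAAAAAAAAAAAAAAAAAAAAAAAAAA…AAAAAAAAAAAAAAAAAAAAAAAAAAAAAAAAAAAAAAAAAAAAAAAAAAAAAAAAAA  (len 1536)
gen 10: AAAAAAAAAAAAAAAAAAAAAAAAAAAAAAAAAAAAAAAAAAAAAAAAAAAAAAAAAA…AAAAAAAAAAAAAAAAAAAAAAAAAAAAAAAAAAAAAAAAAAAAAAAAAAAAAAAAAA  (len 3072)

3072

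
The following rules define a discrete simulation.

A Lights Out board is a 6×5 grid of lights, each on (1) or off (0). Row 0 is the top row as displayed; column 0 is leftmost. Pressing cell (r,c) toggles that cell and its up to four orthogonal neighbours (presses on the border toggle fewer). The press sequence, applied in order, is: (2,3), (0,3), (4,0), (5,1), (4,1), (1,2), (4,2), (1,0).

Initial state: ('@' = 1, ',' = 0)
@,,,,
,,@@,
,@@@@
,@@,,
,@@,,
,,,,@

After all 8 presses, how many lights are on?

12

step 0: @,,,,
,,@@,
,@@@@
,@@,,
,@@,,
,,,,@
step 1: @,,,,
,,@,,
,@,,,
,@@@,
,@@,,
,,,,@
step 2: @,@@@
,,@@,
,@,,,
,@@@,
,@@,,
,,,,@
step 3: @,@@@
,,@@,
,@,,,
@@@@,
@,@,,
@,,,@
step 4: @,@@@
,,@@,
,@,,,
@@@@,
@@@,,
,@@,@
step 5: @,@@@
,,@@,
,@,,,
@,@@,
,,,,,
,,@,@
step 6: @,,@@
,@,,,
,@@,,
@,@@,
,,,,,
,,@,@
step 7: @,,@@
,@,,,
,@@,,
@,,@,
,@@@,
,,,,@
step 8: ,,,@@
@,,,,
@@@,,
@,,@,
,@@@,
,,,,@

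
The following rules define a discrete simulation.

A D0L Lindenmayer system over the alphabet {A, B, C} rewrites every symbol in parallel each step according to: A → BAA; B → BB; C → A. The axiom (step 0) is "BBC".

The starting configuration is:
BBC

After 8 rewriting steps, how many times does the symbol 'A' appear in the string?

128

gen 0: BBC
gen 1: BBBBA
gen 2: BBBBBBBBBAA
gen 3: BBBBBBBBBBBBBBBBBBBAABAA
gen 4: BBBBBBBBBBBBBBBBBBBBBBBBBBBBBBBBBBBBBBBAABAABBBAABAA
gen 5: BBBBBBBBBBBBBBBBBBBBBBBBBBBBBBBBBBBBBBBBBBBBBBBBBBBBBBBBBBBBBBBBBBBBBBBBBBBBBBBAABAABBBAABAABBBBBBBAABAABBBAABAA
gen 6: BBBBBBBBBBBBBBBBBBBBBBBBBBBBBBBBBBBBBBBBBBBBBBBBBBBBBBBBBB…AABBBAABAABBBBBBBBBBBBBBBAABAABBBAABAABBBBBBBAABAABBBAABAA  (len 240)
gen 7: BBBBBBBBBBBBBBBBBBBBBBBBBBBBBBBBBBBBBBBBBBBBBBBBBBBBBBBBBB…AABBBAABAABBBBBBBBBBBBBBBAABAABBBAABAABBBBBBBAABAABBBAABAA  (len 512)
gen 8: BBBBBBBBBBBBBBBBBBBBBBBBBBBBBBBBBBBBBBBBBBBBBBBBBBBBBBBBBB…AABBBAABAABBBBBBBBBBBBBBBAABAABBBAABAABBBBBBBAABAABBBAABAA  (len 1088)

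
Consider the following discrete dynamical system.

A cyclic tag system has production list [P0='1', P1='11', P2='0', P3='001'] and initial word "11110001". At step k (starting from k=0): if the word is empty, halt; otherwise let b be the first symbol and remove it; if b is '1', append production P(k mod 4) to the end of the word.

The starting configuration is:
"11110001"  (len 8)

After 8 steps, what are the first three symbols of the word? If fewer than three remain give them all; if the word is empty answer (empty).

111

t=0: "11110001"  (len 8)
t=1: "11100011"  (len 8)
t=2: "110001111"  (len 9)
t=3: "100011110"  (len 9)
t=4: "00011110001"  (len 11)
t=5: "0011110001"  (len 10)
t=6: "011110001"  (len 9)
t=7: "11110001"  (len 8)
t=8: "1110001001"  (len 10)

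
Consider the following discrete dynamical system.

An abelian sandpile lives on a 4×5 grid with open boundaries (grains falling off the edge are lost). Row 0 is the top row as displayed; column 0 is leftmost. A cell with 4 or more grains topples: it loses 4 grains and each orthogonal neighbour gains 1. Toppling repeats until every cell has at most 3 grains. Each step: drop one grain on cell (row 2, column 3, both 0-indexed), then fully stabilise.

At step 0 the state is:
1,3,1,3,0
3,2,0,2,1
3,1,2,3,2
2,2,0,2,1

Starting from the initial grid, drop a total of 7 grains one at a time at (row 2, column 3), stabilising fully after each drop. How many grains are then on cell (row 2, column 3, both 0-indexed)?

2

k=0  1,3,1,3,0
3,2,0,2,1
3,1,2,3,2
2,2,0,2,1
k=1  1,3,1,3,0
3,2,0,3,1
3,1,3,0,3
2,2,0,3,1
k=2  1,3,1,3,0
3,2,0,3,1
3,1,3,1,3
2,2,0,3,1
k=3  1,3,1,3,0
3,2,0,3,1
3,1,3,2,3
2,2,0,3,1
k=4  1,3,1,3,0
3,2,0,3,1
3,1,3,3,3
2,2,0,3,1
k=5  1,3,2,0,1
3,2,2,2,3
3,2,1,0,1
2,2,2,1,3
k=6  1,3,2,0,1
3,2,2,2,3
3,2,1,1,1
2,2,2,1,3
k=7  1,3,2,0,1
3,2,2,2,3
3,2,1,2,1
2,2,2,1,3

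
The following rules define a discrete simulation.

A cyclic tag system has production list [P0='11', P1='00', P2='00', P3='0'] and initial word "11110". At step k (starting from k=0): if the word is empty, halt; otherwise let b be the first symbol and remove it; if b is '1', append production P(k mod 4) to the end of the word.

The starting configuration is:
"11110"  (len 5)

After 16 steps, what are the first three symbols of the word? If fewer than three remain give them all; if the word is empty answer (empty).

(empty)

step 0: "11110"  (len 5)
step 1: "111011"  (len 6)
step 2: "1101100"  (len 7)
step 3: "10110000"  (len 8)
step 4: "01100000"  (len 8)
step 5: "1100000"  (len 7)
step 6: "10000000"  (len 8)
step 7: "000000000"  (len 9)
step 8: "00000000"  (len 8)
step 9: "0000000"  (len 7)
step 10: "000000"  (len 6)
step 11: "00000"  (len 5)
step 12: "0000"  (len 4)
step 13: "000"  (len 3)
step 14: "00"  (len 2)
step 15: "0"  (len 1)
step 16: (halted — word empty)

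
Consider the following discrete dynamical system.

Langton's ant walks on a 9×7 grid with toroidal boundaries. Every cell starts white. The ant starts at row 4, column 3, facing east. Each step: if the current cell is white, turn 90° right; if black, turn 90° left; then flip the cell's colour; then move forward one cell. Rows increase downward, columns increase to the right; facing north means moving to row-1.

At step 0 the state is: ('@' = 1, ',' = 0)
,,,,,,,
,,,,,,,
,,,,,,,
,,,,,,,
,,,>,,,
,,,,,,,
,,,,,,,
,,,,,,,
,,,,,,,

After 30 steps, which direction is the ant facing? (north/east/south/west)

k=0  ,,,,,,,
,,,,,,,
,,,,,,,
,,,,,,,
,,,>,,,
,,,,,,,
,,,,,,,
,,,,,,,
,,,,,,,
k=1  ,,,,,,,
,,,,,,,
,,,,,,,
,,,,,,,
,,,@,,,
,,,v,,,
,,,,,,,
,,,,,,,
,,,,,,,
k=2  ,,,,,,,
,,,,,,,
,,,,,,,
,,,,,,,
,,,@,,,
,,<@,,,
,,,,,,,
,,,,,,,
,,,,,,,
k=3  ,,,,,,,
,,,,,,,
,,,,,,,
,,,,,,,
,,^@,,,
,,@@,,,
,,,,,,,
,,,,,,,
,,,,,,,
k=4  ,,,,,,,
,,,,,,,
,,,,,,,
,,,,,,,
,,@>,,,
,,@@,,,
,,,,,,,
,,,,,,,
,,,,,,,
k=5  ,,,,,,,
,,,,,,,
,,,,,,,
,,,^,,,
,,@,,,,
,,@@,,,
,,,,,,,
,,,,,,,
,,,,,,,
k=6  ,,,,,,,
,,,,,,,
,,,,,,,
,,,@>,,
,,@,,,,
,,@@,,,
,,,,,,,
,,,,,,,
,,,,,,,
k=7  ,,,,,,,
,,,,,,,
,,,,,,,
,,,@@,,
,,@,v,,
,,@@,,,
,,,,,,,
,,,,,,,
,,,,,,,
k=8  ,,,,,,,
,,,,,,,
,,,,,,,
,,,@@,,
,,@<@,,
,,@@,,,
,,,,,,,
,,,,,,,
,,,,,,,
k=9  ,,,,,,,
,,,,,,,
,,,,,,,
,,,^@,,
,,@@@,,
,,@@,,,
,,,,,,,
,,,,,,,
,,,,,,,
k=10  ,,,,,,,
,,,,,,,
,,,,,,,
,,<,@,,
,,@@@,,
,,@@,,,
,,,,,,,
,,,,,,,
,,,,,,,
k=11  ,,,,,,,
,,,,,,,
,,^,,,,
,,@,@,,
,,@@@,,
,,@@,,,
,,,,,,,
,,,,,,,
,,,,,,,
k=12  ,,,,,,,
,,,,,,,
,,@>,,,
,,@,@,,
,,@@@,,
,,@@,,,
,,,,,,,
,,,,,,,
,,,,,,,
k=13  ,,,,,,,
,,,,,,,
,,@@,,,
,,@v@,,
,,@@@,,
,,@@,,,
,,,,,,,
,,,,,,,
,,,,,,,
k=14  ,,,,,,,
,,,,,,,
,,@@,,,
,,<@@,,
,,@@@,,
,,@@,,,
,,,,,,,
,,,,,,,
,,,,,,,
k=15  ,,,,,,,
,,,,,,,
,,@@,,,
,,,@@,,
,,v@@,,
,,@@,,,
,,,,,,,
,,,,,,,
,,,,,,,
k=16  ,,,,,,,
,,,,,,,
,,@@,,,
,,,@@,,
,,,>@,,
,,@@,,,
,,,,,,,
,,,,,,,
,,,,,,,
k=17  ,,,,,,,
,,,,,,,
,,@@,,,
,,,^@,,
,,,,@,,
,,@@,,,
,,,,,,,
,,,,,,,
,,,,,,,
k=18  ,,,,,,,
,,,,,,,
,,@@,,,
,,<,@,,
,,,,@,,
,,@@,,,
,,,,,,,
,,,,,,,
,,,,,,,
k=19  ,,,,,,,
,,,,,,,
,,^@,,,
,,@,@,,
,,,,@,,
,,@@,,,
,,,,,,,
,,,,,,,
,,,,,,,
k=20  ,,,,,,,
,,,,,,,
,<,@,,,
,,@,@,,
,,,,@,,
,,@@,,,
,,,,,,,
,,,,,,,
,,,,,,,
k=21  ,,,,,,,
,^,,,,,
,@,@,,,
,,@,@,,
,,,,@,,
,,@@,,,
,,,,,,,
,,,,,,,
,,,,,,,
k=22  ,,,,,,,
,@>,,,,
,@,@,,,
,,@,@,,
,,,,@,,
,,@@,,,
,,,,,,,
,,,,,,,
,,,,,,,
k=23  ,,,,,,,
,@@,,,,
,@v@,,,
,,@,@,,
,,,,@,,
,,@@,,,
,,,,,,,
,,,,,,,
,,,,,,,
k=24  ,,,,,,,
,@@,,,,
,<@@,,,
,,@,@,,
,,,,@,,
,,@@,,,
,,,,,,,
,,,,,,,
,,,,,,,
k=25  ,,,,,,,
,@@,,,,
,,@@,,,
,v@,@,,
,,,,@,,
,,@@,,,
,,,,,,,
,,,,,,,
,,,,,,,
k=26  ,,,,,,,
,@@,,,,
,,@@,,,
<@@,@,,
,,,,@,,
,,@@,,,
,,,,,,,
,,,,,,,
,,,,,,,
k=27  ,,,,,,,
,@@,,,,
^,@@,,,
@@@,@,,
,,,,@,,
,,@@,,,
,,,,,,,
,,,,,,,
,,,,,,,
k=28  ,,,,,,,
,@@,,,,
@>@@,,,
@@@,@,,
,,,,@,,
,,@@,,,
,,,,,,,
,,,,,,,
,,,,,,,
k=29  ,,,,,,,
,@@,,,,
@@@@,,,
@v@,@,,
,,,,@,,
,,@@,,,
,,,,,,,
,,,,,,,
,,,,,,,
k=30  ,,,,,,,
,@@,,,,
@@@@,,,
@,>,@,,
,,,,@,,
,,@@,,,
,,,,,,,
,,,,,,,
,,,,,,,

east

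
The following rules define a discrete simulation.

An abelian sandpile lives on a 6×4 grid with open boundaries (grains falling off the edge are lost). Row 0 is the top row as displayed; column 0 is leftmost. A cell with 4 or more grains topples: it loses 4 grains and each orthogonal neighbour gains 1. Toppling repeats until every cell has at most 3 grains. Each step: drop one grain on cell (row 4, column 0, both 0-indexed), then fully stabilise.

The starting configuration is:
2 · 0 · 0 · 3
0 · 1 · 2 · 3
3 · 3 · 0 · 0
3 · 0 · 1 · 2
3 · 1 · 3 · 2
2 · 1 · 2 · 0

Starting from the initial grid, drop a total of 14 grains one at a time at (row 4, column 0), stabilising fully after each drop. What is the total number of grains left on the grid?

step 0: 2 · 0 · 0 · 3
0 · 1 · 2 · 3
3 · 3 · 0 · 0
3 · 0 · 1 · 2
3 · 1 · 3 · 2
2 · 1 · 2 · 0
step 1: 2 · 0 · 0 · 3
1 · 2 · 2 · 3
1 · 0 · 1 · 0
1 · 2 · 1 · 2
1 · 2 · 3 · 2
3 · 1 · 2 · 0
step 2: 2 · 0 · 0 · 3
1 · 2 · 2 · 3
1 · 0 · 1 · 0
1 · 2 · 1 · 2
2 · 2 · 3 · 2
3 · 1 · 2 · 0
step 3: 2 · 0 · 0 · 3
1 · 2 · 2 · 3
1 · 0 · 1 · 0
1 · 2 · 1 · 2
3 · 2 · 3 · 2
3 · 1 · 2 · 0
step 4: 2 · 0 · 0 · 3
1 · 2 · 2 · 3
1 · 0 · 1 · 0
2 · 2 · 1 · 2
1 · 3 · 3 · 2
0 · 2 · 2 · 0
step 5: 2 · 0 · 0 · 3
1 · 2 · 2 · 3
1 · 0 · 1 · 0
2 · 2 · 1 · 2
2 · 3 · 3 · 2
0 · 2 · 2 · 0
step 6: 2 · 0 · 0 · 3
1 · 2 · 2 · 3
1 · 0 · 1 · 0
2 · 2 · 1 · 2
3 · 3 · 3 · 2
0 · 2 · 2 · 0
step 7: 2 · 0 · 0 · 3
1 · 2 · 2 · 3
1 · 0 · 1 · 0
3 · 3 · 2 · 2
1 · 1 · 0 · 3
1 · 3 · 3 · 0
step 8: 2 · 0 · 0 · 3
1 · 2 · 2 · 3
1 · 0 · 1 · 0
3 · 3 · 2 · 2
2 · 1 · 0 · 3
1 · 3 · 3 · 0
step 9: 2 · 0 · 0 · 3
1 · 2 · 2 · 3
1 · 0 · 1 · 0
3 · 3 · 2 · 2
3 · 1 · 0 · 3
1 · 3 · 3 · 0
step 10: 2 · 0 · 0 · 3
1 · 2 · 2 · 3
2 · 1 · 1 · 0
1 · 0 · 3 · 2
1 · 3 · 0 · 3
2 · 3 · 3 · 0
step 11: 2 · 0 · 0 · 3
1 · 2 · 2 · 3
2 · 1 · 1 · 0
1 · 0 · 3 · 2
2 · 3 · 0 · 3
2 · 3 · 3 · 0
step 12: 2 · 0 · 0 · 3
1 · 2 · 2 · 3
2 · 1 · 1 · 0
1 · 0 · 3 · 2
3 · 3 · 0 · 3
2 · 3 · 3 · 0
step 13: 2 · 0 · 0 · 3
1 · 2 · 2 · 3
2 · 1 · 1 · 0
2 · 1 · 3 · 2
2 · 1 · 2 · 3
0 · 2 · 0 · 1
step 14: 2 · 0 · 0 · 3
1 · 2 · 2 · 3
2 · 1 · 1 · 0
2 · 1 · 3 · 2
3 · 1 · 2 · 3
0 · 2 · 0 · 1

37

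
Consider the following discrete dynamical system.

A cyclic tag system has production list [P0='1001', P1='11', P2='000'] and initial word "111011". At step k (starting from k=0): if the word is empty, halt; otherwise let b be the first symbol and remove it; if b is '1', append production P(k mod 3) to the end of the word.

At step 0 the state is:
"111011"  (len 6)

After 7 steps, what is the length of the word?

[0] "111011"  (len 6)
[1] "110111001"  (len 9)
[2] "1011100111"  (len 10)
[3] "011100111000"  (len 12)
[4] "11100111000"  (len 11)
[5] "110011100011"  (len 12)
[6] "10011100011000"  (len 14)
[7] "00111000110001001"  (len 17)

17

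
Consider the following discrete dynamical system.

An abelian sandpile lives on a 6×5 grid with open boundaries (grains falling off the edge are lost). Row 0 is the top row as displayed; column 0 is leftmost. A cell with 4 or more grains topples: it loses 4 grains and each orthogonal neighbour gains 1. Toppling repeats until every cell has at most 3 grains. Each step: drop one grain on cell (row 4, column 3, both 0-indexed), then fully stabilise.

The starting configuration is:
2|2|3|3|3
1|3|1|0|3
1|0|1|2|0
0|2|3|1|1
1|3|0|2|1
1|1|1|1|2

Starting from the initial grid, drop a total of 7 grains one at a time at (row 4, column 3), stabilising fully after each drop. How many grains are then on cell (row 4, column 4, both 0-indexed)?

[0] 2|2|3|3|3
1|3|1|0|3
1|0|1|2|0
0|2|3|1|1
1|3|0|2|1
1|1|1|1|2
[1] 2|2|3|3|3
1|3|1|0|3
1|0|1|2|0
0|2|3|1|1
1|3|0|3|1
1|1|1|1|2
[2] 2|2|3|3|3
1|3|1|0|3
1|0|1|2|0
0|2|3|2|1
1|3|1|0|2
1|1|1|2|2
[3] 2|2|3|3|3
1|3|1|0|3
1|0|1|2|0
0|2|3|2|1
1|3|1|1|2
1|1|1|2|2
[4] 2|2|3|3|3
1|3|1|0|3
1|0|1|2|0
0|2|3|2|1
1|3|1|2|2
1|1|1|2|2
[5] 2|2|3|3|3
1|3|1|0|3
1|0|1|2|0
0|2|3|2|1
1|3|1|3|2
1|1|1|2|2
[6] 2|2|3|3|3
1|3|1|0|3
1|0|1|2|0
0|2|3|3|1
1|3|2|0|3
1|1|1|3|2
[7] 2|2|3|3|3
1|3|1|0|3
1|0|1|2|0
0|2|3|3|1
1|3|2|1|3
1|1|1|3|2

3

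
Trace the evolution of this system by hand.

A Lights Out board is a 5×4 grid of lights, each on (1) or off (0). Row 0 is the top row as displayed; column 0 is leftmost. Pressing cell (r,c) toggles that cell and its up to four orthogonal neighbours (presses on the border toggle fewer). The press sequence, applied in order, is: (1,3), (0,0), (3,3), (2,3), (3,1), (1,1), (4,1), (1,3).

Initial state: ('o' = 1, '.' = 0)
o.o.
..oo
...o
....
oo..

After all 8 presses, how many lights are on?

8

0) o.o.
..oo
...o
....
oo..
1) o.oo
....
....
....
oo..
2) .ooo
o...
....
....
oo..
3) .ooo
o...
...o
..oo
oo.o
4) .ooo
o..o
..o.
..o.
oo.o
5) .ooo
o..o
.oo.
oo..
o..o
6) ..oo
.ooo
..o.
oo..
o..o
7) ..oo
.ooo
..o.
o...
.ooo
8) ..o.
.o..
..oo
o...
.ooo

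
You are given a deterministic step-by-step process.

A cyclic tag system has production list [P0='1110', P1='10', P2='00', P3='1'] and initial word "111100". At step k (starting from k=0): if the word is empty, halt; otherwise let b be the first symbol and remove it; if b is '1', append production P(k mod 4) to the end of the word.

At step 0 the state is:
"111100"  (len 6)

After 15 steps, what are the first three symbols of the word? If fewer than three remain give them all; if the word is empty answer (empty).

[0] "111100"  (len 6)
[1] "111001110"  (len 9)
[2] "1100111010"  (len 10)
[3] "10011101000"  (len 11)
[4] "00111010001"  (len 11)
[5] "0111010001"  (len 10)
[6] "111010001"  (len 9)
[7] "1101000100"  (len 10)
[8] "1010001001"  (len 10)
[9] "0100010011110"  (len 13)
[10] "100010011110"  (len 12)
[11] "0001001111000"  (len 13)
[12] "001001111000"  (len 12)
[13] "01001111000"  (len 11)
[14] "1001111000"  (len 10)
[15] "00111100000"  (len 11)

001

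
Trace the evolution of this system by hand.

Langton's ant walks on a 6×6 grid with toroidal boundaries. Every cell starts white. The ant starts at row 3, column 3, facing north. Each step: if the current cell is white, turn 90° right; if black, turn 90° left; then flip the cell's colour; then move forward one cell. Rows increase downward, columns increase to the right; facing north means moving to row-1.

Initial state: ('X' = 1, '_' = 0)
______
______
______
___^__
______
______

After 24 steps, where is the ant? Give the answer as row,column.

[0] ______
______
______
___^__
______
______
[1] ______
______
______
___X>_
______
______
[2] ______
______
______
___XX_
____v_
______
[3] ______
______
______
___XX_
___<X_
______
[4] ______
______
______
___^X_
___XX_
______
[5] ______
______
______
__<_X_
___XX_
______
[6] ______
______
__^___
__X_X_
___XX_
______
[7] ______
______
__X>__
__X_X_
___XX_
______
[8] ______
______
__XX__
__XvX_
___XX_
______
[9] ______
______
__XX__
__<XX_
___XX_
______
[10] ______
______
__XX__
___XX_
__vXX_
______
[11] ______
______
__XX__
___XX_
_<XXX_
______
[12] ______
______
__XX__
_^_XX_
_XXXX_
______
[13] ______
______
__XX__
_X>XX_
_XXXX_
______
[14] ______
______
__XX__
_XXXX_
_XvXX_
______
[15] ______
______
__XX__
_XXXX_
_X_>X_
______
[16] ______
______
__XX__
_XX^X_
_X__X_
______
[17] ______
______
__XX__
_X<_X_
_X__X_
______
[18] ______
______
__XX__
_X__X_
_Xv_X_
______
[19] ______
______
__XX__
_X__X_
_<X_X_
______
[20] ______
______
__XX__
_X__X_
__X_X_
_v____
[21] ______
______
__XX__
_X__X_
__X_X_
<X____
[22] ______
______
__XX__
_X__X_
^_X_X_
XX____
[23] ______
______
__XX__
_X__X_
X>X_X_
XX____
[24] ______
______
__XX__
_X__X_
XXX_X_
Xv____

5,1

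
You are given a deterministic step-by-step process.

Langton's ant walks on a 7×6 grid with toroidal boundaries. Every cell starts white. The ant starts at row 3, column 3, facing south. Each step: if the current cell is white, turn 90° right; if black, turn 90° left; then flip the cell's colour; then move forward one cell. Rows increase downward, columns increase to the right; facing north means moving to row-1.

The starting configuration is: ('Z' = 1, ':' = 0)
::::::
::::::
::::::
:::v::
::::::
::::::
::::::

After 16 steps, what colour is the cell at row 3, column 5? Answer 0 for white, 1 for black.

step 0: ::::::
::::::
::::::
:::v::
::::::
::::::
::::::
step 1: ::::::
::::::
::::::
::<Z::
::::::
::::::
::::::
step 2: ::::::
::::::
::^:::
::ZZ::
::::::
::::::
::::::
step 3: ::::::
::::::
::Z>::
::ZZ::
::::::
::::::
::::::
step 4: ::::::
::::::
::ZZ::
::Zv::
::::::
::::::
::::::
step 5: ::::::
::::::
::ZZ::
::Z:>:
::::::
::::::
::::::
step 6: ::::::
::::::
::ZZ::
::Z:Z:
::::v:
::::::
::::::
step 7: ::::::
::::::
::ZZ::
::Z:Z:
:::<Z:
::::::
::::::
step 8: ::::::
::::::
::ZZ::
::Z^Z:
:::ZZ:
::::::
::::::
step 9: ::::::
::::::
::ZZ::
::ZZ>:
:::ZZ:
::::::
::::::
step 10: ::::::
::::::
::ZZ^:
::ZZ::
:::ZZ:
::::::
::::::
step 11: ::::::
::::::
::ZZZ>
::ZZ::
:::ZZ:
::::::
::::::
step 12: ::::::
::::::
::ZZZZ
::ZZ:v
:::ZZ:
::::::
::::::
step 13: ::::::
::::::
::ZZZZ
::ZZ<Z
:::ZZ:
::::::
::::::
step 14: ::::::
::::::
::ZZ^Z
::ZZZZ
:::ZZ:
::::::
::::::
step 15: ::::::
::::::
::Z<:Z
::ZZZZ
:::ZZ:
::::::
::::::
step 16: ::::::
::::::
::Z::Z
::ZvZZ
:::ZZ:
::::::
::::::

1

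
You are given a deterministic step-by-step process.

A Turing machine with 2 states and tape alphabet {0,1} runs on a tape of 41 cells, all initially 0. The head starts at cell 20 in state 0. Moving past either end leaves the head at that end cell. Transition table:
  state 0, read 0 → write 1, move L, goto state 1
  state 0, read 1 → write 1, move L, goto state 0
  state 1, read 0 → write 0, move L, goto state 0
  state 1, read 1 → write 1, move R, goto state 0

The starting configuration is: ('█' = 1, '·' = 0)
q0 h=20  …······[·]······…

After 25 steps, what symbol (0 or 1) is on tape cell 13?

k=0  q0 h=20  …······[·]······…
k=1  q1 h=19  …······[·]█·····…
k=2  q0 h=18  …······[·]·█····…
k=3  q1 h=17  …······[·]█·█···…
k=4  q0 h=16  …······[·]·█·█··…
k=5  q1 h=15  …······[·]█·█·█·…
k=6  q0 h=14  …······[·]·█·█·█…
k=7  q1 h=13  …······[·]█·█·█·…
k=8  q0 h=12  …······[·]·█·█·█…
k=9  q1 h=11  …······[·]█·█·█·…
k=10  q0 h=10  …······[·]·█·█·█…
k=11  q1 h= 9  …······[·]█·█·█·…
k=12  q0 h= 8  …······[·]·█·█·█…
k=13  q1 h= 7  …······[·]█·█·█·…
k=14  q0 h= 6  |······[·]·█·█·█…
k=15  q1 h= 5  |·····[·]█·█·█·…
k=16  q0 h= 4  |····[·]·█·█·█…
k=17  q1 h= 3  |···[·]█·█·█·…
k=18  q0 h= 2  |··[·]·█·█·█…
k=19  q1 h= 1  |·[·]█·█·█·…
k=20  q0 h= 0  |[·]·█·█·█…
k=21  q1 h= 0  |[█]·█·█·█…
k=22  q0 h= 1  |█[·]█·█·█·…
k=23  q1 h= 0  |[█]██·█·█…
k=24  q0 h= 1  |█[█]█·█·█·…
k=25  q0 h= 0  |[█]██·█·█…

0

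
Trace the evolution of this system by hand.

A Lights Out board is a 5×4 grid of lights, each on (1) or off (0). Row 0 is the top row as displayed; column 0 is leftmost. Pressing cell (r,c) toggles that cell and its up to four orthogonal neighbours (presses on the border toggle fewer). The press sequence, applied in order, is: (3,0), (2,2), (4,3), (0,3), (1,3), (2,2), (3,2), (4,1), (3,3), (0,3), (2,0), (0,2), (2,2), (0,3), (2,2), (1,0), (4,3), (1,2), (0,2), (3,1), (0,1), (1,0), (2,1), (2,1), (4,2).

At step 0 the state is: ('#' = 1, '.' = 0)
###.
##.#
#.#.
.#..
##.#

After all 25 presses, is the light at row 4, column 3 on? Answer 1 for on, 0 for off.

1

k=0  ###.
##.#
#.#.
.#..
##.#
k=1  ###.
##.#
..#.
#...
.#.#
k=2  ###.
####
.#.#
#.#.
.#.#
k=3  ###.
####
.#.#
#.##
.##.
k=4  ##.#
###.
.#.#
#.##
.##.
k=5  ##..
##.#
.#..
#.##
.##.
k=6  ##..
####
..##
#..#
.##.
k=7  ##..
####
...#
###.
.#..
k=8  ##..
####
...#
#.#.
#.#.
k=9  ##..
####
....
#..#
#.##
k=10  ####
###.
....
#..#
#.##
k=11  ####
.##.
##..
...#
#.##
k=12  #...
.#..
##..
...#
#.##
k=13  #...
.##.
#.##
..##
#.##
k=14  #.##
.###
#.##
..##
#.##
k=15  #.##
.#.#
##..
...#
#.##
k=16  ..##
#..#
.#..
...#
#.##
k=17  ..##
#..#
.#..
....
#...
k=18  ...#
###.
.##.
....
#...
k=19  .##.
##..
.##.
....
#...
k=20  .##.
##..
..#.
###.
##..
k=21  #...
#...
..#.
###.
##..
k=22  ....
.#..
#.#.
###.
##..
k=23  ....
....
.#..
#.#.
##..
k=24  ....
.#..
#.#.
###.
##..
k=25  ....
.#..
#.#.
##..
#.##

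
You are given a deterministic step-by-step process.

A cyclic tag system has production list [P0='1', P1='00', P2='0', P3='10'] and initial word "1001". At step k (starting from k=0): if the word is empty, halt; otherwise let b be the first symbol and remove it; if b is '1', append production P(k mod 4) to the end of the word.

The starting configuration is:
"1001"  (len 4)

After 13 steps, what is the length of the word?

t=0: "1001"  (len 4)
t=1: "0011"  (len 4)
t=2: "011"  (len 3)
t=3: "11"  (len 2)
t=4: "110"  (len 3)
t=5: "101"  (len 3)
t=6: "0100"  (len 4)
t=7: "100"  (len 3)
t=8: "0010"  (len 4)
t=9: "010"  (len 3)
t=10: "10"  (len 2)
t=11: "00"  (len 2)
t=12: "0"  (len 1)
t=13: (halted — word empty)

0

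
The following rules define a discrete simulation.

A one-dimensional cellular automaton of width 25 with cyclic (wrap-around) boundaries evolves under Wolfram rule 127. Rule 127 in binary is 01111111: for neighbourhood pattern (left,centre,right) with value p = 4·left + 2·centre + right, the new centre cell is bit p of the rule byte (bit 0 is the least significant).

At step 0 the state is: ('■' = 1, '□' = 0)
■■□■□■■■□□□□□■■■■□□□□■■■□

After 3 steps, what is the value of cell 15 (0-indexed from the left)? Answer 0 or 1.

t=0: ■■□■□■■■□□□□□■■■■□□□□■■■□
t=1: ■■■■■■□■■■■■■■□□■■■■■■□■■
t=2: □□□□□■■■□□□□□■■■■□□□□■■■□
t=3: ■■■■■■□■■■■■■■□□■■■■■■□■■

0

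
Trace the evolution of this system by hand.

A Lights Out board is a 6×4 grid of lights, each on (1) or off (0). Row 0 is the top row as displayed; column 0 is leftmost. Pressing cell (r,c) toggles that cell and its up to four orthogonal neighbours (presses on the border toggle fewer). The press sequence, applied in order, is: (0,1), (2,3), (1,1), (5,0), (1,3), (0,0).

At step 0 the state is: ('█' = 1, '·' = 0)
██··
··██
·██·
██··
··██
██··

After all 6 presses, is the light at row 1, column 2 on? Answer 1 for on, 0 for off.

1

gen 0: ██··
··██
·██·
██··
··██
██··
gen 1: ··█·
·███
·██·
██··
··██
██··
gen 2: ··█·
·██·
·█·█
██·█
··██
██··
gen 3: ·██·
█···
···█
██·█
··██
██··
gen 4: ·██·
█···
···█
██·█
█·██
····
gen 5: ·███
█·██
····
██·█
█·██
····
gen 6: █·██
··██
····
██·█
█·██
····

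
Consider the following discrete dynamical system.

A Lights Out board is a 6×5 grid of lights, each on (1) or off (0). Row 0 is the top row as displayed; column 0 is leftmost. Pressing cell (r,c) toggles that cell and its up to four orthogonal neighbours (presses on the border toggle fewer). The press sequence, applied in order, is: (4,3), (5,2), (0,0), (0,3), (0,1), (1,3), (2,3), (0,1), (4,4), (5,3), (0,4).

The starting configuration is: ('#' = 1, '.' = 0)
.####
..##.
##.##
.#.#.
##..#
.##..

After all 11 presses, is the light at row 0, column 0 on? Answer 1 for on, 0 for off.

step 0: .####
..##.
##.##
.#.#.
##..#
.##..
step 1: .####
..##.
##.##
.#...
####.
.###.
step 2: .####
..##.
##.##
.#...
##.#.
.....
step 3: #.###
#.##.
##.##
.#...
##.#.
.....
step 4: #....
#.#..
##.##
.#...
##.#.
.....
step 5: .##..
###..
##.##
.#...
##.#.
.....
step 6: .###.
##.##
##..#
.#...
##.#.
.....
step 7: .###.
##..#
####.
.#.#.
##.#.
.....
step 8: #..#.
#...#
####.
.#.#.
##.#.
.....
step 9: #..#.
#...#
####.
.#.##
##..#
....#
step 10: #..#.
#...#
####.
.#.##
##.##
..##.
step 11: #...#
#....
####.
.#.##
##.##
..##.

1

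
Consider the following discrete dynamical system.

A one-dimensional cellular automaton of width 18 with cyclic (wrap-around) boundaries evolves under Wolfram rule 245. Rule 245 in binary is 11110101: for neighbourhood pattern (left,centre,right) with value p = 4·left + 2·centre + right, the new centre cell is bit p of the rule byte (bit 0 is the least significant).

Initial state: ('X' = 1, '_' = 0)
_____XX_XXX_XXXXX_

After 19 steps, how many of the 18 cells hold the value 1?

14

t=0: _____XX_XXX_XXXXX_
t=1: XXXX__XX_XXX_XXXXX
t=2: XXXXX__XX_XXX_XXXX
t=3: XXXXXX__XX_XXX_XXX
t=4: XXXXXXX__XX_XXX_XX
t=5: XXXXXXXX__XX_XXX_X
t=6: XXXXXXXXX__XX_XXX_
t=7: _XXXXXXXXX__XX_XXX
t=8: X_XXXXXXXXX__XX_XX
t=9: XX_XXXXXXXXX__XX_X
t=10: XXX_XXXXXXXXX__XX_
t=11: _XXX_XXXXXXXXX__XX
t=12: X_XXX_XXXXXXXXX__X
t=13: XX_XXX_XXXXXXXXX__
t=14: _XX_XXX_XXXXXXXXX_
t=15: __XX_XXX_XXXXXXXXX
t=16: X__XX_XXX_XXXXXXXX
t=17: XX__XX_XXX_XXXXXXX
t=18: XXX__XX_XXX_XXXXXX
t=19: XXXX__XX_XXX_XXXXX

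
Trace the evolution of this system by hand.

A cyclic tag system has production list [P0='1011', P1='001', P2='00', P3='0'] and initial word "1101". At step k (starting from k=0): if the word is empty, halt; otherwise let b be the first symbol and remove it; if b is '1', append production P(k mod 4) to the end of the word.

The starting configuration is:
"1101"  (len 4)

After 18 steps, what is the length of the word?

t=0: "1101"  (len 4)
t=1: "1011011"  (len 7)
t=2: "011011001"  (len 9)
t=3: "11011001"  (len 8)
t=4: "10110010"  (len 8)
t=5: "01100101011"  (len 11)
t=6: "1100101011"  (len 10)
t=7: "10010101100"  (len 11)
t=8: "00101011000"  (len 11)
t=9: "0101011000"  (len 10)
t=10: "101011000"  (len 9)
t=11: "0101100000"  (len 10)
t=12: "101100000"  (len 9)
t=13: "011000001011"  (len 12)
t=14: "11000001011"  (len 11)
t=15: "100000101100"  (len 12)
t=16: "000001011000"  (len 12)
t=17: "00001011000"  (len 11)
t=18: "0001011000"  (len 10)

10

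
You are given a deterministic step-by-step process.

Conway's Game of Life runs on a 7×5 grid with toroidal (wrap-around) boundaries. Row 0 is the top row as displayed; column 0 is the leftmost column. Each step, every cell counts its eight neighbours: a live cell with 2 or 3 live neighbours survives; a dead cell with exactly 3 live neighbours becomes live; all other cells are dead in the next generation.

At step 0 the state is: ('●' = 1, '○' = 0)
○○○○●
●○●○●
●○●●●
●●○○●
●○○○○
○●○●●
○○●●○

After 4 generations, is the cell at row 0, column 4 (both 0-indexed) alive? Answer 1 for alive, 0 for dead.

gen 0: ○○○○●
●○●○●
●○●●●
●●○○●
●○○○○
○●○●●
○○●●○
gen 1: ●●●○●
○○●○○
○○●○○
○○●○○
○○●●○
●●○●●
●○●○○
gen 2: ●○●○●
●○●○○
○●●●○
○●●○○
●○○○○
●○○○○
○○○○○
gen 3: ●○○●●
●○○○○
●○○●○
●○○●○
●○○○○
○○○○○
●●○○●
gen 4: ○○○●○
●●○●○
●●○○○
●●○○○
○○○○●
○●○○●
○●○●○

0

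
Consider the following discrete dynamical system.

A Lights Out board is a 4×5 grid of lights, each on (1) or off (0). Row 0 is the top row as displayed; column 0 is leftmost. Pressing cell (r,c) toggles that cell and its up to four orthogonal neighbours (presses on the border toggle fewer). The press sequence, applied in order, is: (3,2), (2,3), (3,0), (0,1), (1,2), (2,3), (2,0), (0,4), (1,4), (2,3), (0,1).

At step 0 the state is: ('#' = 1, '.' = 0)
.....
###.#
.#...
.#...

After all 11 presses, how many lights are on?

0) .....
###.#
.#...
.#...
1) .....
###.#
.##..
..##.
2) .....
#####
.#.##
..#..
3) .....
#####
##.##
###..
4) ###..
#.###
##.##
###..
5) ##...
##..#
#####
###..
6) ##...
##.##
##...
####.
7) ##...
.#.##
.....
.###.
8) ##.##
.#.#.
.....
.###.
9) ##.#.
.#..#
....#
.###.
10) ##.#.
.#.##
..##.
.##..
11) ..##.
...##
..##.
.##..

8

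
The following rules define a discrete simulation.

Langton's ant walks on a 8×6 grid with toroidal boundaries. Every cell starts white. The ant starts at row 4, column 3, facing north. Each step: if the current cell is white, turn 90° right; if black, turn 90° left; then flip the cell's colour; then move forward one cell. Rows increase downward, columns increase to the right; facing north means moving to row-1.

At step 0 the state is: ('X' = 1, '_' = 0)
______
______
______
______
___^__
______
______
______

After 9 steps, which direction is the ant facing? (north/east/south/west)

[0] ______
______
______
______
___^__
______
______
______
[1] ______
______
______
______
___X>_
______
______
______
[2] ______
______
______
______
___XX_
____v_
______
______
[3] ______
______
______
______
___XX_
___<X_
______
______
[4] ______
______
______
______
___^X_
___XX_
______
______
[5] ______
______
______
______
__<_X_
___XX_
______
______
[6] ______
______
______
__^___
__X_X_
___XX_
______
______
[7] ______
______
______
__X>__
__X_X_
___XX_
______
______
[8] ______
______
______
__XX__
__XvX_
___XX_
______
______
[9] ______
______
______
__XX__
__<XX_
___XX_
______
______

west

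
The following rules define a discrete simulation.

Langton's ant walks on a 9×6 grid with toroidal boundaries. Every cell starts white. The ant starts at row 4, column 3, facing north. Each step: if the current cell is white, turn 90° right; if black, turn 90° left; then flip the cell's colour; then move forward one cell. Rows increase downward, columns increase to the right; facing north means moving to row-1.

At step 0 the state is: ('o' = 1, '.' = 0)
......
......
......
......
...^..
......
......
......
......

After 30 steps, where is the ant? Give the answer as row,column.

gen 0: ......
......
......
......
...^..
......
......
......
......
gen 1: ......
......
......
......
...o>.
......
......
......
......
gen 2: ......
......
......
......
...oo.
....v.
......
......
......
gen 3: ......
......
......
......
...oo.
...<o.
......
......
......
gen 4: ......
......
......
......
...^o.
...oo.
......
......
......
gen 5: ......
......
......
......
..<.o.
...oo.
......
......
......
gen 6: ......
......
......
..^...
..o.o.
...oo.
......
......
......
gen 7: ......
......
......
..o>..
..o.o.
...oo.
......
......
......
gen 8: ......
......
......
..oo..
..ovo.
...oo.
......
......
......
gen 9: ......
......
......
..oo..
..<oo.
...oo.
......
......
......
gen 10: ......
......
......
..oo..
...oo.
..voo.
......
......
......
gen 11: ......
......
......
..oo..
...oo.
.<ooo.
......
......
......
gen 12: ......
......
......
..oo..
.^.oo.
.oooo.
......
......
......
gen 13: ......
......
......
..oo..
.o>oo.
.oooo.
......
......
......
gen 14: ......
......
......
..oo..
.oooo.
.ovoo.
......
......
......
gen 15: ......
......
......
..oo..
.oooo.
.o.>o.
......
......
......
gen 16: ......
......
......
..oo..
.oo^o.
.o..o.
......
......
......
gen 17: ......
......
......
..oo..
.o<.o.
.o..o.
......
......
......
gen 18: ......
......
......
..oo..
.o..o.
.ov.o.
......
......
......
gen 19: ......
......
......
..oo..
.o..o.
.<o.o.
......
......
......
gen 20: ......
......
......
..oo..
.o..o.
..o.o.
.v....
......
......
gen 21: ......
......
......
..oo..
.o..o.
..o.o.
<o....
......
......
gen 22: ......
......
......
..oo..
.o..o.
^.o.o.
oo....
......
......
gen 23: ......
......
......
..oo..
.o..o.
o>o.o.
oo....
......
......
gen 24: ......
......
......
..oo..
.o..o.
ooo.o.
ov....
......
......
gen 25: ......
......
......
..oo..
.o..o.
ooo.o.
o.>...
......
......
gen 26: ......
......
......
..oo..
.o..o.
ooo.o.
o.o...
..v...
......
gen 27: ......
......
......
..oo..
.o..o.
ooo.o.
o.o...
.<o...
......
gen 28: ......
......
......
..oo..
.o..o.
ooo.o.
o^o...
.oo...
......
gen 29: ......
......
......
..oo..
.o..o.
ooo.o.
oo>...
.oo...
......
gen 30: ......
......
......
..oo..
.o..o.
oo^.o.
oo....
.oo...
......

5,2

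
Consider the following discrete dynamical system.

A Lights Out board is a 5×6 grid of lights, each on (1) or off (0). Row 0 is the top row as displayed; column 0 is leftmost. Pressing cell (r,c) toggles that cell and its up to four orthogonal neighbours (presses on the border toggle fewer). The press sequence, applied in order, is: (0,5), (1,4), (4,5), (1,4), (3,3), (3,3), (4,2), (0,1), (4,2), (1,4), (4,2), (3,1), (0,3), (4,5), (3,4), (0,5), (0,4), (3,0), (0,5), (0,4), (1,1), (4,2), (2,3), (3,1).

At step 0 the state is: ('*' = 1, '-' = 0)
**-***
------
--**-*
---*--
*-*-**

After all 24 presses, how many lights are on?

t=0: **-***
------
--**-*
---*--
*-*-**
t=1: **-*--
-----*
--**-*
---*--
*-*-**
t=2: **-**-
---**-
--****
---*--
*-*-**
t=3: **-**-
---**-
--****
---*-*
*-*---
t=4: **-*--
-----*
--**-*
---*-*
*-*---
t=5: **-*--
-----*
--*--*
--*-**
*-**--
t=6: **-*--
-----*
--**-*
---*-*
*-*---
t=7: **-*--
-----*
--**-*
--**-*
**-*--
t=8: --**--
-*---*
--**-*
--**-*
**-*--
t=9: --**--
-*---*
--**-*
---*-*
*-*---
t=10: --***-
-*-**-
--****
---*-*
*-*---
t=11: --***-
-*-**-
--****
--**-*
**-*--
t=12: --***-
-*-**-
-*****
**-*-*
*--*--
t=13: ------
-*--*-
-*****
**-*-*
*--*--
t=14: ------
-*--*-
-*****
**-*--
*--***
t=15: ------
-*--*-
-***-*
**--**
*--*-*
t=16: ----**
-*--**
-***-*
**--**
*--*-*
t=17: ---*--
-*---*
-***-*
**--**
*--*-*
t=18: ---*--
-*---*
****-*
----**
---*-*
t=19: ---***
-*----
****-*
----**
---*-*
t=20: ------
-*--*-
****-*
----**
---*-*
t=21: -*----
*-*-*-
*-**-*
----**
---*-*
t=22: -*----
*-*-*-
*-**-*
--*-**
-**--*
t=23: -*----
*-***-
*---**
--****
-**--*
t=24: -*----
*-***-
**--**
**-***
--*--*

16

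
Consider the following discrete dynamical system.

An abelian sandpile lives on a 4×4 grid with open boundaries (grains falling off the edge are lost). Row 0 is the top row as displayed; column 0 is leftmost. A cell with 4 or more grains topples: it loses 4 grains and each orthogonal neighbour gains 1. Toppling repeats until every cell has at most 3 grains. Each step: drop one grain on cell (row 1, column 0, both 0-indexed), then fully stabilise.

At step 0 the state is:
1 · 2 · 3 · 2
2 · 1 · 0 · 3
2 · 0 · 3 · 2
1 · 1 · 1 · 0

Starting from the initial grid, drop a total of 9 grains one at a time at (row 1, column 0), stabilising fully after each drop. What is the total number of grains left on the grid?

0) 1 · 2 · 3 · 2
2 · 1 · 0 · 3
2 · 0 · 3 · 2
1 · 1 · 1 · 0
1) 1 · 2 · 3 · 2
3 · 1 · 0 · 3
2 · 0 · 3 · 2
1 · 1 · 1 · 0
2) 2 · 2 · 3 · 2
0 · 2 · 0 · 3
3 · 0 · 3 · 2
1 · 1 · 1 · 0
3) 2 · 2 · 3 · 2
1 · 2 · 0 · 3
3 · 0 · 3 · 2
1 · 1 · 1 · 0
4) 2 · 2 · 3 · 2
2 · 2 · 0 · 3
3 · 0 · 3 · 2
1 · 1 · 1 · 0
5) 2 · 2 · 3 · 2
3 · 2 · 0 · 3
3 · 0 · 3 · 2
1 · 1 · 1 · 0
6) 3 · 2 · 3 · 2
1 · 3 · 0 · 3
0 · 1 · 3 · 2
2 · 1 · 1 · 0
7) 3 · 2 · 3 · 2
2 · 3 · 0 · 3
0 · 1 · 3 · 2
2 · 1 · 1 · 0
8) 3 · 2 · 3 · 2
3 · 3 · 0 · 3
0 · 1 · 3 · 2
2 · 1 · 1 · 0
9) 1 · 1 · 0 · 3
2 · 1 · 2 · 3
1 · 2 · 3 · 2
2 · 1 · 1 · 0

25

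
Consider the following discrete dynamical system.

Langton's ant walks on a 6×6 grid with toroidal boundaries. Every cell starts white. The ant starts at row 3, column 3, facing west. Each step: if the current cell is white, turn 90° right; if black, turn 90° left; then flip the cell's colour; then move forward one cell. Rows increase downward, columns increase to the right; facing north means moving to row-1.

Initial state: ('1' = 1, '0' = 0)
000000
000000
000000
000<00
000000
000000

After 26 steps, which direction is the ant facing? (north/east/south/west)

east

gen 0: 000000
000000
000000
000<00
000000
000000
gen 1: 000000
000000
000^00
000100
000000
000000
gen 2: 000000
000000
0001>0
000100
000000
000000
gen 3: 000000
000000
000110
0001v0
000000
000000
gen 4: 000000
000000
000110
000<10
000000
000000
gen 5: 000000
000000
000110
000010
000v00
000000
gen 6: 000000
000000
000110
000010
00<100
000000
gen 7: 000000
000000
000110
00^010
001100
000000
gen 8: 000000
000000
000110
001>10
001100
000000
gen 9: 000000
000000
000110
001110
001v00
000000
gen 10: 000000
000000
000110
001110
0010>0
000000
gen 11: 000000
000000
000110
001110
001010
0000v0
gen 12: 000000
000000
000110
001110
001010
000<10
gen 13: 000000
000000
000110
001110
001^10
000110
gen 14: 000000
000000
000110
001110
0011>0
000110
gen 15: 000000
000000
000110
0011^0
001100
000110
gen 16: 000000
000000
000110
001<00
001100
000110
gen 17: 000000
000000
000110
001000
001v00
000110
gen 18: 000000
000000
000110
001000
0010>0
000110
gen 19: 000000
000000
000110
001000
001010
0001v0
gen 20: 000000
000000
000110
001000
001010
00010>
gen 21: 00000v
000000
000110
001000
001010
000101
gen 22: 0000<1
000000
000110
001000
001010
000101
gen 23: 000011
000000
000110
001000
001010
0001^1
gen 24: 000011
000000
000110
001000
001010
00011>
gen 25: 000011
000000
000110
001000
00101^
000110
gen 26: 000011
000000
000110
001000
>01011
000110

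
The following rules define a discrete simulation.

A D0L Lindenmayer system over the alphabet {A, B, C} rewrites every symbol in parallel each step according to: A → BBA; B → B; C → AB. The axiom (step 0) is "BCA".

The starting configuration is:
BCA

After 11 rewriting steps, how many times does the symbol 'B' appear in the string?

k=0  BCA
k=1  BABBBA
k=2  BBBABBBBBA
k=3  BBBBBABBBBBBBA
k=4  BBBBBBBABBBBBBBBBA
k=5  BBBBBBBBBABBBBBBBBBBBA
k=6  BBBBBBBBBBBABBBBBBBBBBBBBA
k=7  BBBBBBBBBBBBBABBBBBBBBBBBBBBBA
k=8  BBBBBBBBBBBBBBBABBBBBBBBBBBBBBBBBA
k=9  BBBBBBBBBBBBBBBBBABBBBBBBBBBBBBBBBBBBA
k=10  BBBBBBBBBBBBBBBBBBBABBBBBBBBBBBBBBBBBBBBBA
k=11  BBBBBBBBBBBBBBBBBBBBBABBBBBBBBBBBBBBBBBBBBBBBA

44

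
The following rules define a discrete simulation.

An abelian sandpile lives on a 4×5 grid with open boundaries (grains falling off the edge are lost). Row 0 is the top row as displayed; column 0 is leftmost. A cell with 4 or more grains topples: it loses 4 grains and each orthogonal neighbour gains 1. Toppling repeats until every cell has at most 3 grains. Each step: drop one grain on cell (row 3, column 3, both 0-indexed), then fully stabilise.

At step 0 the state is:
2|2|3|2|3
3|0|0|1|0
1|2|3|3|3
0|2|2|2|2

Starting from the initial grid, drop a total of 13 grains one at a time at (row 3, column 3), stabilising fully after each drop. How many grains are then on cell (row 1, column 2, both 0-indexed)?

t=0: 2|2|3|2|3
3|0|0|1|0
1|2|3|3|3
0|2|2|2|2
t=1: 2|2|3|2|3
3|0|0|1|0
1|2|3|3|3
0|2|2|3|2
t=2: 2|2|3|2|3
3|0|1|2|1
1|3|1|2|1
0|3|0|3|0
t=3: 2|2|3|2|3
3|0|1|2|1
1|3|1|3|1
0|3|1|0|1
t=4: 2|2|3|2|3
3|0|1|2|1
1|3|1|3|1
0|3|1|1|1
t=5: 2|2|3|2|3
3|0|1|2|1
1|3|1|3|1
0|3|1|2|1
t=6: 2|2|3|2|3
3|0|1|2|1
1|3|1|3|1
0|3|1|3|1
t=7: 2|2|3|2|3
3|0|1|3|1
1|3|2|0|2
0|3|2|1|2
t=8: 2|2|3|2|3
3|0|1|3|1
1|3|2|0|2
0|3|2|2|2
t=9: 2|2|3|2|3
3|0|1|3|1
1|3|2|0|2
0|3|2|3|2
t=10: 2|2|3|2|3
3|0|1|3|1
1|3|2|1|2
0|3|3|0|3
t=11: 2|2|3|2|3
3|0|1|3|1
1|3|2|1|2
0|3|3|1|3
t=12: 2|2|3|2|3
3|0|1|3|1
1|3|2|1|2
0|3|3|2|3
t=13: 2|2|3|2|3
3|0|1|3|1
1|3|2|1|2
0|3|3|3|3

1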